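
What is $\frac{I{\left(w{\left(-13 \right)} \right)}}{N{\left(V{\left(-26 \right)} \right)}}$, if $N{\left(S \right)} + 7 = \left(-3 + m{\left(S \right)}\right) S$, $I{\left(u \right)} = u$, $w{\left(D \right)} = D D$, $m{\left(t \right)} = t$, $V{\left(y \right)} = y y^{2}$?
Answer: $\frac{169}{308968497} \approx 5.4698 \cdot 10^{-7}$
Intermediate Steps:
$V{\left(y \right)} = y^{3}$
$w{\left(D \right)} = D^{2}$
$N{\left(S \right)} = -7 + S \left(-3 + S\right)$ ($N{\left(S \right)} = -7 + \left(-3 + S\right) S = -7 + S \left(-3 + S\right)$)
$\frac{I{\left(w{\left(-13 \right)} \right)}}{N{\left(V{\left(-26 \right)} \right)}} = \frac{\left(-13\right)^{2}}{-7 + \left(\left(-26\right)^{3}\right)^{2} - 3 \left(-26\right)^{3}} = \frac{169}{-7 + \left(-17576\right)^{2} - -52728} = \frac{169}{-7 + 308915776 + 52728} = \frac{169}{308968497}$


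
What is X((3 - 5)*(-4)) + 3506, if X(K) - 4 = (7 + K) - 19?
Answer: 3506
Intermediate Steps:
X(K) = -8 + K (X(K) = 4 + ((7 + K) - 19) = 4 + (-12 + K) = -8 + K)
X((3 - 5)*(-4)) + 3506 = (-8 + (3 - 5)*(-4)) + 3506 = (-8 - 2*(-4)) + 3506 = (-8 + 8) + 3506 = 0 + 3506 = 3506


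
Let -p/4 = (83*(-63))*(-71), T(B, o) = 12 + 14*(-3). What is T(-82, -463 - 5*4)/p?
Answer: 5/247506 ≈ 2.0202e-5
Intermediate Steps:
T(B, o) = -30 (T(B, o) = 12 - 42 = -30)
p = -1485036 (p = -4*83*(-63)*(-71) = -(-20916)*(-71) = -4*371259 = -1485036)
T(-82, -463 - 5*4)/p = -30/(-1485036) = -30*(-1/1485036) = 5/247506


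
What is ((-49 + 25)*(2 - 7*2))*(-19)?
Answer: -5472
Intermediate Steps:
((-49 + 25)*(2 - 7*2))*(-19) = -24*(2 - 14)*(-19) = -24*(-12)*(-19) = 288*(-19) = -5472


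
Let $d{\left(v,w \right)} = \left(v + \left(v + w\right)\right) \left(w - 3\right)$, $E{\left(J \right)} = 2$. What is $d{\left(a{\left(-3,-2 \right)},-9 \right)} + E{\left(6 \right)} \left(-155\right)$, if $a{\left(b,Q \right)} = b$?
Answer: $-130$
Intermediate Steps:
$d{\left(v,w \right)} = \left(-3 + w\right) \left(w + 2 v\right)$ ($d{\left(v,w \right)} = \left(w + 2 v\right) \left(-3 + w\right) = \left(-3 + w\right) \left(w + 2 v\right)$)
$d{\left(a{\left(-3,-2 \right)},-9 \right)} + E{\left(6 \right)} \left(-155\right) = \left(\left(-9\right)^{2} - -18 - -27 + 2 \left(-3\right) \left(-9\right)\right) + 2 \left(-155\right) = \left(81 + 18 + 27 + 54\right) - 310 = 180 - 310 = -130$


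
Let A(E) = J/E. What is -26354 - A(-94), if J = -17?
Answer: -2477293/94 ≈ -26354.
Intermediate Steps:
A(E) = -17/E
-26354 - A(-94) = -26354 - (-17)/(-94) = -26354 - (-17)*(-1)/94 = -26354 - 1*17/94 = -26354 - 17/94 = -2477293/94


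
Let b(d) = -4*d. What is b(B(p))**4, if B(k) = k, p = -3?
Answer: 20736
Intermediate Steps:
b(B(p))**4 = (-4*(-3))**4 = 12**4 = 20736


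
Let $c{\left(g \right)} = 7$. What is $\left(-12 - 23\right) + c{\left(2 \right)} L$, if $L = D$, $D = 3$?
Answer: $-14$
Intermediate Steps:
$L = 3$
$\left(-12 - 23\right) + c{\left(2 \right)} L = \left(-12 - 23\right) + 7 \cdot 3 = -35 + 21 = -14$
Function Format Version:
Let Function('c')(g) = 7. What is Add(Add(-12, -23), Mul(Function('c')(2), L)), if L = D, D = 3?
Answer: -14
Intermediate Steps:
L = 3
Add(Add(-12, -23), Mul(Function('c')(2), L)) = Add(Add(-12, -23), Mul(7, 3)) = Add(-35, 21) = -14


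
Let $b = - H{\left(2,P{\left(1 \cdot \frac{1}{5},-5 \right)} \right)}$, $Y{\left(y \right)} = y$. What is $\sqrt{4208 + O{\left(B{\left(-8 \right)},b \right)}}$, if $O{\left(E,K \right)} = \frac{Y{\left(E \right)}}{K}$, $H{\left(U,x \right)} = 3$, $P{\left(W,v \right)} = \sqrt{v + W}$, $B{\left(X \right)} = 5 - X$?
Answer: $\frac{\sqrt{37833}}{3} \approx 64.836$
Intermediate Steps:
$P{\left(W,v \right)} = \sqrt{W + v}$
$b = -3$ ($b = \left(-1\right) 3 = -3$)
$O{\left(E,K \right)} = \frac{E}{K}$
$\sqrt{4208 + O{\left(B{\left(-8 \right)},b \right)}} = \sqrt{4208 + \frac{5 - -8}{-3}} = \sqrt{4208 + \left(5 + 8\right) \left(- \frac{1}{3}\right)} = \sqrt{4208 + 13 \left(- \frac{1}{3}\right)} = \sqrt{4208 - \frac{13}{3}} = \sqrt{\frac{12611}{3}} = \frac{\sqrt{37833}}{3}$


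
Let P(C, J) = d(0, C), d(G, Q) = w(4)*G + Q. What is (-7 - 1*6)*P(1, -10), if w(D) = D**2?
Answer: -13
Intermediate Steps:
d(G, Q) = Q + 16*G (d(G, Q) = 4**2*G + Q = 16*G + Q = Q + 16*G)
P(C, J) = C (P(C, J) = C + 16*0 = C + 0 = C)
(-7 - 1*6)*P(1, -10) = (-7 - 1*6)*1 = (-7 - 6)*1 = -13*1 = -13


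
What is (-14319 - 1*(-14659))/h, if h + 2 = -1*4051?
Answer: -340/4053 ≈ -0.083889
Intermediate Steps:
h = -4053 (h = -2 - 1*4051 = -2 - 4051 = -4053)
(-14319 - 1*(-14659))/h = (-14319 - 1*(-14659))/(-4053) = (-14319 + 14659)*(-1/4053) = 340*(-1/4053) = -340/4053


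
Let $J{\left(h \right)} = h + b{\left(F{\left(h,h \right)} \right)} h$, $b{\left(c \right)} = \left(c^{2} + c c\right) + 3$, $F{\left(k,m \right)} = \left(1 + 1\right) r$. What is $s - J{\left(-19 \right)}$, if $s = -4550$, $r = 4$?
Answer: $-2042$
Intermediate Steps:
$F{\left(k,m \right)} = 8$ ($F{\left(k,m \right)} = \left(1 + 1\right) 4 = 2 \cdot 4 = 8$)
$b{\left(c \right)} = 3 + 2 c^{2}$ ($b{\left(c \right)} = \left(c^{2} + c^{2}\right) + 3 = 2 c^{2} + 3 = 3 + 2 c^{2}$)
$J{\left(h \right)} = 132 h$ ($J{\left(h \right)} = h + \left(3 + 2 \cdot 8^{2}\right) h = h + \left(3 + 2 \cdot 64\right) h = h + \left(3 + 128\right) h = h + 131 h = 132 h$)
$s - J{\left(-19 \right)} = -4550 - 132 \left(-19\right) = -4550 - -2508 = -4550 + 2508 = -2042$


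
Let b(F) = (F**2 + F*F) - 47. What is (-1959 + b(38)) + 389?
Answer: 1271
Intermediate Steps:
b(F) = -47 + 2*F**2 (b(F) = (F**2 + F**2) - 47 = 2*F**2 - 47 = -47 + 2*F**2)
(-1959 + b(38)) + 389 = (-1959 + (-47 + 2*38**2)) + 389 = (-1959 + (-47 + 2*1444)) + 389 = (-1959 + (-47 + 2888)) + 389 = (-1959 + 2841) + 389 = 882 + 389 = 1271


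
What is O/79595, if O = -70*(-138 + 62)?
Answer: 1064/15919 ≈ 0.066838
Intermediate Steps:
O = 5320 (O = -70*(-76) = 5320)
O/79595 = 5320/79595 = 5320*(1/79595) = 1064/15919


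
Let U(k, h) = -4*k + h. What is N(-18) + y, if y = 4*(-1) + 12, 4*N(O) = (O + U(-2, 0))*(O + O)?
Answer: 98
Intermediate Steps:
U(k, h) = h - 4*k
N(O) = O*(8 + O)/2 (N(O) = ((O + (0 - 4*(-2)))*(O + O))/4 = ((O + (0 + 8))*(2*O))/4 = ((O + 8)*(2*O))/4 = ((8 + O)*(2*O))/4 = (2*O*(8 + O))/4 = O*(8 + O)/2)
y = 8 (y = -4 + 12 = 8)
N(-18) + y = (½)*(-18)*(8 - 18) + 8 = (½)*(-18)*(-10) + 8 = 90 + 8 = 98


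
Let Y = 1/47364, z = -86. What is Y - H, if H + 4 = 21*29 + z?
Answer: -24581915/47364 ≈ -519.00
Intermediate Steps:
Y = 1/47364 ≈ 2.1113e-5
H = 519 (H = -4 + (21*29 - 86) = -4 + (609 - 86) = -4 + 523 = 519)
Y - H = 1/47364 - 1*519 = 1/47364 - 519 = -24581915/47364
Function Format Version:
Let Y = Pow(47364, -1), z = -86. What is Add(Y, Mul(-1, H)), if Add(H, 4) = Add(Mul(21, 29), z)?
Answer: Rational(-24581915, 47364) ≈ -519.00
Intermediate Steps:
Y = Rational(1, 47364) ≈ 2.1113e-5
H = 519 (H = Add(-4, Add(Mul(21, 29), -86)) = Add(-4, Add(609, -86)) = Add(-4, 523) = 519)
Add(Y, Mul(-1, H)) = Add(Rational(1, 47364), Mul(-1, 519)) = Add(Rational(1, 47364), -519) = Rational(-24581915, 47364)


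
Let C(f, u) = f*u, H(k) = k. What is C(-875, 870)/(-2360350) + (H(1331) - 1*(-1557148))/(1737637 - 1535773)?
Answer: 1965243527/244343432 ≈ 8.0430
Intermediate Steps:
C(-875, 870)/(-2360350) + (H(1331) - 1*(-1557148))/(1737637 - 1535773) = -875*870/(-2360350) + (1331 - 1*(-1557148))/(1737637 - 1535773) = -761250*(-1/2360350) + (1331 + 1557148)/201864 = 15225/47207 + 1558479*(1/201864) = 15225/47207 + 39961/5176 = 1965243527/244343432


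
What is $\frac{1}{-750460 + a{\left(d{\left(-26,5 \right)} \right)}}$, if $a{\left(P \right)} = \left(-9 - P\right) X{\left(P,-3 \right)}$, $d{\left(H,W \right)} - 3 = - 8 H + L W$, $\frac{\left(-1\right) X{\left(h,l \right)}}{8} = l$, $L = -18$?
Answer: $- \frac{1}{753580} \approx -1.327 \cdot 10^{-6}$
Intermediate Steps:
$X{\left(h,l \right)} = - 8 l$
$d{\left(H,W \right)} = 3 - 18 W - 8 H$ ($d{\left(H,W \right)} = 3 - \left(8 H + 18 W\right) = 3 - 18 W - 8 H$)
$a{\left(P \right)} = -216 - 24 P$ ($a{\left(P \right)} = \left(-9 - P\right) \left(\left(-8\right) \left(-3\right)\right) = \left(-9 - P\right) 24 = -216 - 24 P$)
$\frac{1}{-750460 + a{\left(d{\left(-26,5 \right)} \right)}} = \frac{1}{-750460 - \left(216 + 24 \left(3 - 90 - -208\right)\right)} = \frac{1}{-750460 - \left(216 + 24 \left(3 - 90 + 208\right)\right)} = \frac{1}{-750460 - 3120} = \frac{1}{-753580} = - \frac{1}{753580}$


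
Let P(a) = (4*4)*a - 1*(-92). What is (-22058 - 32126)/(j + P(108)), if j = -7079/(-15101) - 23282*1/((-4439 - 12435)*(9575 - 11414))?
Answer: -3173851166077878/106634699710579 ≈ -29.764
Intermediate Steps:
j = 109659446056/234301724943 (j = -7079*(-1/15101) - 23282/((-16874*(-1839))) = 7079/15101 - 23282/31031286 = 7079/15101 - 23282*1/31031286 = 7079/15101 - 11641/15515643 = 109659446056/234301724943 ≈ 0.46803)
P(a) = 92 + 16*a (P(a) = 16*a + 92 = 92 + 16*a)
(-22058 - 32126)/(j + P(108)) = (-22058 - 32126)/(109659446056/234301724943 + (92 + 16*108)) = -54184/(109659446056/234301724943 + (92 + 1728)) = -54184/(109659446056/234301724943 + 1820) = -54184/426538798842316/234301724943 = -54184*234301724943/426538798842316 = -3173851166077878/106634699710579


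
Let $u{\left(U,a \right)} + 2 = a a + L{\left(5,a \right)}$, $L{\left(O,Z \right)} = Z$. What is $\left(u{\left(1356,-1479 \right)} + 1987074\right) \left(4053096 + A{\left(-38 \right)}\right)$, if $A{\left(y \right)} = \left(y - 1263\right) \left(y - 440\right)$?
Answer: $19508825451116$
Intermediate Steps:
$A{\left(y \right)} = \left(-1263 + y\right) \left(-440 + y\right)$
$u{\left(U,a \right)} = -2 + a + a^{2}$ ($u{\left(U,a \right)} = -2 + \left(a a + a\right) = -2 + \left(a^{2} + a\right) = -2 + \left(a + a^{2}\right) = -2 + a + a^{2}$)
$\left(u{\left(1356,-1479 \right)} + 1987074\right) \left(4053096 + A{\left(-38 \right)}\right) = \left(\left(-2 - 1479 + \left(-1479\right)^{2}\right) + 1987074\right) \left(4053096 + \left(555720 + \left(-38\right)^{2} - -64714\right)\right) = \left(\left(-2 - 1479 + 2187441\right) + 1987074\right) \left(4053096 + \left(555720 + 1444 + 64714\right)\right) = \left(2185960 + 1987074\right) \left(4053096 + 621878\right) = 4173034 \cdot 4674974 = 19508825451116$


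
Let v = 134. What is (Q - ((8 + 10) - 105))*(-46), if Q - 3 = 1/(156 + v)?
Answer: -600323/145 ≈ -4140.2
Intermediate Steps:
Q = 871/290 (Q = 3 + 1/(156 + 134) = 3 + 1/290 = 871/290 ≈ 3.0034)
(Q - ((8 + 10) - 105))*(-46) = (871/290 - ((8 + 10) - 105))*(-46) = (871/290 - (18 - 105))*(-46) = (871/290 - 1*(-87))*(-46) = (871/290 + 87)*(-46) = (26101/290)*(-46) = -600323/145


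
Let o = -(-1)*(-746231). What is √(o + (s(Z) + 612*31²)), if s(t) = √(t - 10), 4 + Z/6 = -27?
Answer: √(-158099 + 14*I) ≈ 0.018 + 397.62*I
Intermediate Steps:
Z = -186 (Z = -24 + 6*(-27) = -24 - 162 = -186)
s(t) = √(-10 + t)
o = -746231 (o = -1*746231 = -746231)
√(o + (s(Z) + 612*31²)) = √(-746231 + (√(-10 - 186) + 612*31²)) = √(-746231 + (√(-196) + 612*961)) = √(-746231 + (14*I + 588132)) = √(-746231 + (588132 + 14*I)) = √(-158099 + 14*I)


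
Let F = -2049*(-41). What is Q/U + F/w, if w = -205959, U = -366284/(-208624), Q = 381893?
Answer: 1367428666065411/6286623863 ≈ 2.1751e+5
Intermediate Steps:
F = 84009
U = 91571/52156 (U = -366284*(-1/208624) = 91571/52156 ≈ 1.7557)
Q/U + F/w = 381893/(91571/52156) + 84009/(-205959) = 381893*(52156/91571) + 84009*(-1/205959) = 19918011308/91571 - 28003/68653 = 1367428666065411/6286623863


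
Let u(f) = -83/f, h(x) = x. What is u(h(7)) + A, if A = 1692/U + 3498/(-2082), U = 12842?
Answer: -209080388/15596609 ≈ -13.406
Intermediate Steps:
A = -3449881/2228087 (A = 1692/12842 + 3498/(-2082) = 1692*(1/12842) + 3498*(-1/2082) = 846/6421 - 583/347 = -3449881/2228087 ≈ -1.5484)
u(h(7)) + A = -83/7 - 3449881/2228087 = -209080388/15596609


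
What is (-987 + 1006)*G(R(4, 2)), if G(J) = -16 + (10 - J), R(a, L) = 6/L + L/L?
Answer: -190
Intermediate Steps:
R(a, L) = 1 + 6/L (R(a, L) = 6/L + 1 = 1 + 6/L)
G(J) = -6 - J
(-987 + 1006)*G(R(4, 2)) = (-987 + 1006)*(-6 - (6 + 2)/2) = 19*(-6 - 8/2) = 19*(-6 - 1*4) = 19*(-6 - 4) = 19*(-10) = -190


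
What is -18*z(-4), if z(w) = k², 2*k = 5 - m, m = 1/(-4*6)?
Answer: -14641/128 ≈ -114.38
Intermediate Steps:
m = -1/24 (m = 1/(-24) = -1/24 ≈ -0.041667)
k = 121/48 (k = (5 - 1*(-1/24))/2 = (5 + 1/24)/2 = (½)*(121/24) = 121/48 ≈ 2.5208)
z(w) = 14641/2304 (z(w) = (121/48)² = 14641/2304)
-18*z(-4) = -18*14641/2304 = -14641/128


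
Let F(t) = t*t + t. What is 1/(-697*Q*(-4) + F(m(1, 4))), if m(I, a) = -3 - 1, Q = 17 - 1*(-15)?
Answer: 1/89228 ≈ 1.1207e-5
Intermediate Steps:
Q = 32 (Q = 17 + 15 = 32)
m(I, a) = -4
F(t) = t + t² (F(t) = t² + t = t + t²)
1/(-697*Q*(-4) + F(m(1, 4))) = 1/(-22304*(-4) - 4*(1 - 4)) = 1/(-697*(-128) - 4*(-3)) = 1/(89216 + 12) = 1/89228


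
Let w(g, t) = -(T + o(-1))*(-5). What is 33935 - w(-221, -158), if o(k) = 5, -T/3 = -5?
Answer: 33835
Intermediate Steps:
T = 15 (T = -3*(-5) = 15)
w(g, t) = 100 (w(g, t) = -(15 + 5)*(-5) = -20*(-5) = -1*(-100) = 100)
33935 - w(-221, -158) = 33935 - 1*100 = 33935 - 100 = 33835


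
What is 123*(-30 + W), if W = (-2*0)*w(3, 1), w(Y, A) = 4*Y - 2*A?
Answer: -3690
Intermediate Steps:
w(Y, A) = -2*A + 4*Y
W = 0 (W = (-2*0)*(-2*1 + 4*3) = 0*(-2 + 12) = 0*10 = 0)
123*(-30 + W) = 123*(-30 + 0) = 123*(-30) = -3690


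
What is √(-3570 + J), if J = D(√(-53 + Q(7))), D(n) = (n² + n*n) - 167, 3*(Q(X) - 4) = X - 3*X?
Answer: I*√34599/3 ≈ 62.003*I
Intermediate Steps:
Q(X) = 4 - 2*X/3 (Q(X) = 4 + (X - 3*X)/3 = 4 + (-2*X)/3 = 4 - 2*X/3)
D(n) = -167 + 2*n² (D(n) = (n² + n²) - 167 = 2*n² - 167 = -167 + 2*n²)
J = -823/3 (J = -167 + 2*(√(-53 + (4 - ⅔*7)))² = -167 + 2*(√(-53 + (4 - 14/3)))² = -167 + 2*(√(-53 - ⅔))² = -167 + 2*(√(-161/3))² = -167 + 2*(I*√483/3)² = -167 + 2*(-161/3) = -167 - 322/3 = -823/3 ≈ -274.33)
√(-3570 + J) = √(-3570 - 823/3) = √(-11533/3) = I*√34599/3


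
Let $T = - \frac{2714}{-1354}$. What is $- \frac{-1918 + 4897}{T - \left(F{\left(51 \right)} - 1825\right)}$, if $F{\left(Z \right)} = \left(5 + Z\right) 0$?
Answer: $- \frac{672261}{412294} \approx -1.6305$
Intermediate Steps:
$F{\left(Z \right)} = 0$
$T = \frac{1357}{677}$ ($T = \left(-2714\right) \left(- \frac{1}{1354}\right) = \frac{1357}{677} \approx 2.0044$)
$- \frac{-1918 + 4897}{T - \left(F{\left(51 \right)} - 1825\right)} = - \frac{-1918 + 4897}{\frac{1357}{677} - \left(0 - 1825\right)} = - \frac{2979}{\frac{1357}{677} - -1825} = - \frac{2979}{\frac{1357}{677} + 1825} = - \frac{2979}{\frac{1236882}{677}} = - \frac{2979 \cdot 677}{1236882} = \left(-1\right) \frac{672261}{412294} = - \frac{672261}{412294}$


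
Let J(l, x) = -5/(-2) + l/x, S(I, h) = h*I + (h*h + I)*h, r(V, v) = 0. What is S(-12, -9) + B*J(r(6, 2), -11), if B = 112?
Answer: -233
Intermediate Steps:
S(I, h) = I*h + h*(I + h**2) (S(I, h) = I*h + (h**2 + I)*h = I*h + (I + h**2)*h = I*h + h*(I + h**2))
J(l, x) = 5/2 + l/x (J(l, x) = -5*(-1/2) + l/x = 5/2 + l/x)
S(-12, -9) + B*J(r(6, 2), -11) = -9*((-9)**2 + 2*(-12)) + 112*(5/2 + 0/(-11)) = -9*(81 - 24) + 112*(5/2 + 0*(-1/11)) = -9*57 + 112*(5/2 + 0) = -513 + 112*(5/2) = -513 + 280 = -233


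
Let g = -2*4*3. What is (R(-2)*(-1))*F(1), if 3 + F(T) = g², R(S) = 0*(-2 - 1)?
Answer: 0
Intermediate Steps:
R(S) = 0 (R(S) = 0*(-3) = 0)
g = -24 (g = -8*3 = -24)
F(T) = 573 (F(T) = -3 + (-24)² = -3 + 576 = 573)
(R(-2)*(-1))*F(1) = (0*(-1))*573 = 0*573 = 0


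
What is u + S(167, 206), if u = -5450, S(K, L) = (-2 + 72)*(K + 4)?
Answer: 6520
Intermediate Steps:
S(K, L) = 280 + 70*K (S(K, L) = 70*(4 + K) = 280 + 70*K)
u + S(167, 206) = -5450 + (280 + 70*167) = -5450 + (280 + 11690) = -5450 + 11970 = 6520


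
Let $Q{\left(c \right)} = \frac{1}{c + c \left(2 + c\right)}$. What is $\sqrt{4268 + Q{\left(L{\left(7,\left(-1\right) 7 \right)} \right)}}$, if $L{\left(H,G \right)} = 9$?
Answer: $\frac{\sqrt{1382835}}{18} \approx 65.33$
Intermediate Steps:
$\sqrt{4268 + Q{\left(L{\left(7,\left(-1\right) 7 \right)} \right)}} = \sqrt{4268 + \frac{1}{9 \left(3 + 9\right)}} = \sqrt{4268 + \frac{1}{9 \cdot 12}} = \sqrt{4268 + \frac{1}{9} \cdot \frac{1}{12}} = \sqrt{4268 + \frac{1}{108}} = \sqrt{\frac{460945}{108}} = \frac{\sqrt{1382835}}{18}$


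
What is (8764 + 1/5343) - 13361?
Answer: -24561770/5343 ≈ -4597.0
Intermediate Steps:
(8764 + 1/5343) - 13361 = 46826053/5343 - 13361 = -24561770/5343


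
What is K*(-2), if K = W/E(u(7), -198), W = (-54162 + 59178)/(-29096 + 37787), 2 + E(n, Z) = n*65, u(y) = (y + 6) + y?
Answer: -152/170923 ≈ -0.00088929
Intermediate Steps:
u(y) = 6 + 2*y (u(y) = (6 + y) + y = 6 + 2*y)
E(n, Z) = -2 + 65*n (E(n, Z) = -2 + n*65 = -2 + 65*n)
W = 1672/2897 (W = 5016/8691 = 5016*(1/8691) = 1672/2897 ≈ 0.57715)
K = 76/170923 (K = 1672/(2897*(-2 + 65*(6 + 2*7))) = 1672/(2897*(-2 + 65*(6 + 14))) = 1672/(2897*(-2 + 65*20)) = 1672/(2897*(-2 + 1300)) = (1672/2897)/1298 = (1672/2897)*(1/1298) = 76/170923 ≈ 0.00044464)
K*(-2) = (76/170923)*(-2) = -152/170923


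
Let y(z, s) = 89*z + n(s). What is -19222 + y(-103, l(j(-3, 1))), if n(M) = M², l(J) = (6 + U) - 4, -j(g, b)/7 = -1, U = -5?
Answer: -28380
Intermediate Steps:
j(g, b) = 7 (j(g, b) = -7*(-1) = 7)
l(J) = -3 (l(J) = (6 - 5) - 4 = 1 - 4 = -3)
y(z, s) = s² + 89*z (y(z, s) = 89*z + s² = s² + 89*z)
-19222 + y(-103, l(j(-3, 1))) = -19222 + ((-3)² + 89*(-103)) = -19222 + (9 - 9167) = -19222 - 9158 = -28380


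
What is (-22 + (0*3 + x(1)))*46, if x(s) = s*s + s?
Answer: -920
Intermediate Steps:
x(s) = s + s² (x(s) = s² + s = s + s²)
(-22 + (0*3 + x(1)))*46 = (-22 + (0*3 + 1*(1 + 1)))*46 = (-22 + (0 + 1*2))*46 = (-22 + (0 + 2))*46 = (-22 + 2)*46 = -20*46 = -920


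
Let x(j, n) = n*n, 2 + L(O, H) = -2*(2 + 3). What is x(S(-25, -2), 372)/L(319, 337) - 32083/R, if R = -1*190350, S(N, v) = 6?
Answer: -2195084117/190350 ≈ -11532.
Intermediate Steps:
R = -190350
L(O, H) = -12 (L(O, H) = -2 - 2*(2 + 3) = -2 - 2*5 = -2 - 10 = -12)
x(j, n) = n²
x(S(-25, -2), 372)/L(319, 337) - 32083/R = 372²/(-12) - 32083/(-190350) = 138384*(-1/12) - 32083*(-1/190350) = -11532 + 32083/190350 = -2195084117/190350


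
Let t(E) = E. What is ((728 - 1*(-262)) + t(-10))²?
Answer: 960400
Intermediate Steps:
((728 - 1*(-262)) + t(-10))² = ((728 - 1*(-262)) - 10)² = ((728 + 262) - 10)² = (990 - 10)² = 980² = 960400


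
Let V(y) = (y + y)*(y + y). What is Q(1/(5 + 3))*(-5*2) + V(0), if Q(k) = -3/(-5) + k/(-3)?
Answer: -67/12 ≈ -5.5833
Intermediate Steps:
V(y) = 4*y**2 (V(y) = (2*y)*(2*y) = 4*y**2)
Q(k) = 3/5 - k/3 (Q(k) = -3*(-1/5) + k*(-1/3) = 3/5 - k/3)
Q(1/(5 + 3))*(-5*2) + V(0) = (3/5 - 1/(3*(5 + 3)))*(-5*2) + 4*0**2 = (3/5 - 1/3/8)*(-10) + 4*0 = (3/5 - 1/3*1/8)*(-10) + 0 = (3/5 - 1/24)*(-10) + 0 = (67/120)*(-10) + 0 = -67/12 + 0 = -67/12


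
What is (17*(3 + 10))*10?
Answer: 2210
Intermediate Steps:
(17*(3 + 10))*10 = (17*13)*10 = 221*10 = 2210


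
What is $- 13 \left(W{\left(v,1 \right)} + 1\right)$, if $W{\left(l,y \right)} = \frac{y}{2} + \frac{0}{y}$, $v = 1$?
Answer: $- \frac{39}{2} \approx -19.5$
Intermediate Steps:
$W{\left(l,y \right)} = \frac{y}{2}$ ($W{\left(l,y \right)} = y \frac{1}{2} + 0 = \frac{y}{2} + 0 = \frac{y}{2}$)
$- 13 \left(W{\left(v,1 \right)} + 1\right) = - 13 \left(\frac{1}{2} \cdot 1 + 1\right) = - 13 \left(\frac{1}{2} + 1\right) = \left(-13\right) \frac{3}{2} = - \frac{39}{2}$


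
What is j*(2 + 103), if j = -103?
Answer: -10815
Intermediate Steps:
j*(2 + 103) = -103*(2 + 103) = -103*105 = -10815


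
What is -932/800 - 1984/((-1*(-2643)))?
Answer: -1012619/528600 ≈ -1.9157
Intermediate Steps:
-932/800 - 1984/((-1*(-2643))) = -932*1/800 - 1984/2643 = -233/200 - 1984*1/2643 = -233/200 - 1984/2643 = -1012619/528600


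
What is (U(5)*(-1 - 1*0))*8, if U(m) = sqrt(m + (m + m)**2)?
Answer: -8*sqrt(105) ≈ -81.976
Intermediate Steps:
U(m) = sqrt(m + 4*m**2) (U(m) = sqrt(m + (2*m)**2) = sqrt(m + 4*m**2))
(U(5)*(-1 - 1*0))*8 = (sqrt(5*(1 + 4*5))*(-1 - 1*0))*8 = (sqrt(5*(1 + 20))*(-1 + 0))*8 = (sqrt(5*21)*(-1))*8 = (sqrt(105)*(-1))*8 = -sqrt(105)*8 = -8*sqrt(105)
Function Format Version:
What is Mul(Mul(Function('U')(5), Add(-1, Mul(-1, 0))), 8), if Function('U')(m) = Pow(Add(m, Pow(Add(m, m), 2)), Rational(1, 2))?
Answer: Mul(-8, Pow(105, Rational(1, 2))) ≈ -81.976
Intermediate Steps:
Function('U')(m) = Pow(Add(m, Mul(4, Pow(m, 2))), Rational(1, 2)) (Function('U')(m) = Pow(Add(m, Pow(Mul(2, m), 2)), Rational(1, 2)) = Pow(Add(m, Mul(4, Pow(m, 2))), Rational(1, 2)))
Mul(Mul(Function('U')(5), Add(-1, Mul(-1, 0))), 8) = Mul(Mul(Pow(Mul(5, Add(1, Mul(4, 5))), Rational(1, 2)), Add(-1, Mul(-1, 0))), 8) = Mul(Mul(Pow(Mul(5, Add(1, 20)), Rational(1, 2)), Add(-1, 0)), 8) = Mul(Mul(Pow(Mul(5, 21), Rational(1, 2)), -1), 8) = Mul(Mul(Pow(105, Rational(1, 2)), -1), 8) = Mul(Mul(-1, Pow(105, Rational(1, 2))), 8) = Mul(-8, Pow(105, Rational(1, 2)))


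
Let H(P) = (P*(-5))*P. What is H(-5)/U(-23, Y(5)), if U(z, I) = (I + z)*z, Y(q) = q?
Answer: -125/414 ≈ -0.30193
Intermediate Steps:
H(P) = -5*P**2 (H(P) = (-5*P)*P = -5*P**2)
U(z, I) = z*(I + z)
H(-5)/U(-23, Y(5)) = (-5*(-5)**2)/((-23*(5 - 23))) = (-5*25)/((-23*(-18))) = -125/414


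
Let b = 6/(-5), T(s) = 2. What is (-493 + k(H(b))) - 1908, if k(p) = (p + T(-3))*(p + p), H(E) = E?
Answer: -60073/25 ≈ -2402.9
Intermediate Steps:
b = -6/5 (b = 6*(-⅕) = -6/5 ≈ -1.2000)
k(p) = 2*p*(2 + p) (k(p) = (p + 2)*(p + p) = (2 + p)*(2*p) = 2*p*(2 + p))
(-493 + k(H(b))) - 1908 = (-493 + 2*(-6/5)*(2 - 6/5)) - 1908 = (-493 + 2*(-6/5)*(⅘)) - 1908 = (-493 - 48/25) - 1908 = -12373/25 - 1908 = -60073/25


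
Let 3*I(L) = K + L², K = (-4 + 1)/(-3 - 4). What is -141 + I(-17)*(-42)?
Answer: -4193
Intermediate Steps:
K = 3/7 (K = -3/(-7) = -3*(-⅐) = 3/7 ≈ 0.42857)
I(L) = ⅐ + L²/3 (I(L) = (3/7 + L²)/3 = ⅐ + L²/3)
-141 + I(-17)*(-42) = -141 + (⅐ + (⅓)*(-17)²)*(-42) = -141 + (⅐ + (⅓)*289)*(-42) = -141 + (⅐ + 289/3)*(-42) = -141 + (2026/21)*(-42) = -141 - 4052 = -4193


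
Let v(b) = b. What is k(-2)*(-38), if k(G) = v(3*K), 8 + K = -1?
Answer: 1026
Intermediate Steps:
K = -9 (K = -8 - 1 = -9)
k(G) = -27 (k(G) = 3*(-9) = -27)
k(-2)*(-38) = -27*(-38) = 1026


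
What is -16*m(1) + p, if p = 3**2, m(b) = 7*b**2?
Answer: -103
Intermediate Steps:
p = 9
-16*m(1) + p = -112*1**2 + 9 = -112 + 9 = -103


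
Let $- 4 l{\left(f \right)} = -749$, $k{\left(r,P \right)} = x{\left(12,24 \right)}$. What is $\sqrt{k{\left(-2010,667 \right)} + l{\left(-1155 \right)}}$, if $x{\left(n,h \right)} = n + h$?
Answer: $\frac{\sqrt{893}}{2} \approx 14.942$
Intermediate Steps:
$x{\left(n,h \right)} = h + n$
$k{\left(r,P \right)} = 36$ ($k{\left(r,P \right)} = 24 + 12 = 36$)
$l{\left(f \right)} = \frac{749}{4}$ ($l{\left(f \right)} = \left(- \frac{1}{4}\right) \left(-749\right) = \frac{749}{4}$)
$\sqrt{k{\left(-2010,667 \right)} + l{\left(-1155 \right)}} = \sqrt{36 + \frac{749}{4}} = \sqrt{\frac{893}{4}} = \frac{\sqrt{893}}{2}$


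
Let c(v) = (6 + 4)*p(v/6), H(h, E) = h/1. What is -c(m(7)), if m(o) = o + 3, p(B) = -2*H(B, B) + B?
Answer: 50/3 ≈ 16.667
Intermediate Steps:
H(h, E) = h (H(h, E) = h*1 = h)
p(B) = -B (p(B) = -2*B + B = -B)
m(o) = 3 + o
c(v) = -5*v/3 (c(v) = (6 + 4)*(-v/6) = 10*(-v/6) = -5*v/3)
-c(m(7)) = -(-5)*(3 + 7)/3 = -(-5)*10/3 = -1*(-50/3) = 50/3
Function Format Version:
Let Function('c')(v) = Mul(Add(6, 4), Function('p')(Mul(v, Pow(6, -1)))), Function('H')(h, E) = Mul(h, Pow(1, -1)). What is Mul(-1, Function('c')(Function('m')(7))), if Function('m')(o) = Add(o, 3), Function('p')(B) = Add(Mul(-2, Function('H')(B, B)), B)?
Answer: Rational(50, 3) ≈ 16.667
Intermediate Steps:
Function('H')(h, E) = h (Function('H')(h, E) = Mul(h, 1) = h)
Function('p')(B) = Mul(-1, B) (Function('p')(B) = Add(Mul(-2, B), B) = Mul(-1, B))
Function('m')(o) = Add(3, o)
Function('c')(v) = Mul(Rational(-5, 3), v) (Function('c')(v) = Mul(Add(6, 4), Mul(-1, Mul(v, Pow(6, -1)))) = Mul(10, Mul(-1, Mul(v, Rational(1, 6)))) = Mul(10, Mul(-1, Mul(Rational(1, 6), v))) = Mul(10, Mul(Rational(-1, 6), v)) = Mul(Rational(-5, 3), v))
Mul(-1, Function('c')(Function('m')(7))) = Mul(-1, Mul(Rational(-5, 3), Add(3, 7))) = Mul(-1, Mul(Rational(-5, 3), 10)) = Mul(-1, Rational(-50, 3)) = Rational(50, 3)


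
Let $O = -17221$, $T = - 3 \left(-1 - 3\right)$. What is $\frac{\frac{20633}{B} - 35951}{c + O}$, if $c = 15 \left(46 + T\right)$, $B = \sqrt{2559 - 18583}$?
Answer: $\frac{35951}{16351} + \frac{20633 i \sqrt{4006}}{131004212} \approx 2.1987 + 0.0099686 i$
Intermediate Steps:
$B = 2 i \sqrt{4006}$ ($B = \sqrt{-16024} = 2 i \sqrt{4006} \approx 126.59 i$)
$T = 12$ ($T = \left(-3\right) \left(-4\right) = 12$)
$c = 870$ ($c = 15 \left(46 + 12\right) = 15 \cdot 58 = 870$)
$\frac{\frac{20633}{B} - 35951}{c + O} = \frac{\frac{20633}{2 i \sqrt{4006}} - 35951}{870 - 17221} = \frac{20633 \left(- \frac{i \sqrt{4006}}{8012}\right) - 35951}{-16351} = \left(- \frac{20633 i \sqrt{4006}}{8012} - 35951\right) \left(- \frac{1}{16351}\right) = \left(-35951 - \frac{20633 i \sqrt{4006}}{8012}\right) \left(- \frac{1}{16351}\right) = \frac{35951}{16351} + \frac{20633 i \sqrt{4006}}{131004212}$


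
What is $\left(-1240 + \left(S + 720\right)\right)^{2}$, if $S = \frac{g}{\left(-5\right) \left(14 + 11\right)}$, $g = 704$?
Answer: $\frac{4317015616}{15625} \approx 2.7629 \cdot 10^{5}$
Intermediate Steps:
$S = - \frac{704}{125}$ ($S = \frac{704}{\left(-5\right) \left(14 + 11\right)} = \frac{704}{\left(-5\right) 25} = \frac{704}{-125} = 704 \left(- \frac{1}{125}\right) = - \frac{704}{125} \approx -5.632$)
$\left(-1240 + \left(S + 720\right)\right)^{2} = \left(-1240 + \left(- \frac{704}{125} + 720\right)\right)^{2} = \left(-1240 + \frac{89296}{125}\right)^{2} = \left(- \frac{65704}{125}\right)^{2} = \frac{4317015616}{15625}$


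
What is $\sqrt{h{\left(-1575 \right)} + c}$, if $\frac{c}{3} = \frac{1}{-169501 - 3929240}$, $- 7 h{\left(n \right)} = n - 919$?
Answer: $\frac{\sqrt{32587641574381019}}{9563729} \approx 18.876$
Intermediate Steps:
$h{\left(n \right)} = \frac{919}{7} - \frac{n}{7}$ ($h{\left(n \right)} = - \frac{n - 919}{7} = - \frac{-919 + n}{7} = \frac{919}{7} - \frac{n}{7}$)
$c = - \frac{1}{1366247}$ ($c = \frac{3}{-169501 - 3929240} = \frac{3}{-4098741} = 3 \left(- \frac{1}{4098741}\right) = - \frac{1}{1366247} \approx -7.3193 \cdot 10^{-7}$)
$\sqrt{h{\left(-1575 \right)} + c} = \sqrt{\left(\frac{919}{7} - -225\right) - \frac{1}{1366247}} = \sqrt{\left(\frac{919}{7} + 225\right) - \frac{1}{1366247}} = \sqrt{\frac{2494}{7} - \frac{1}{1366247}} = \sqrt{\frac{3407420011}{9563729}} = \frac{\sqrt{32587641574381019}}{9563729}$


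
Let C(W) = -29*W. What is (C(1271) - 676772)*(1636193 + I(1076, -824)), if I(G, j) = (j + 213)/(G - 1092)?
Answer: -18682644777069/16 ≈ -1.1677e+12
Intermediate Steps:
I(G, j) = (213 + j)/(-1092 + G)
(C(1271) - 676772)*(1636193 + I(1076, -824)) = (-29*1271 - 676772)*(1636193 + (213 - 824)/(-1092 + 1076)) = (-36859 - 676772)*(1636193 - 611/(-16)) = -713631*(1636193 - 1/16*(-611)) = -713631*(1636193 + 611/16) = -713631*26179699/16 = -18682644777069/16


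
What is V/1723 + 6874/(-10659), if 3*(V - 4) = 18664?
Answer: 18170642/6121819 ≈ 2.9682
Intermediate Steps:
V = 18676/3 (V = 4 + (⅓)*18664 = 4 + 18664/3 = 18676/3 ≈ 6225.3)
V/1723 + 6874/(-10659) = (18676/3)/1723 + 6874/(-10659) = (18676/3)*(1/1723) + 6874*(-1/10659) = 18676/5169 - 6874/10659 = 18170642/6121819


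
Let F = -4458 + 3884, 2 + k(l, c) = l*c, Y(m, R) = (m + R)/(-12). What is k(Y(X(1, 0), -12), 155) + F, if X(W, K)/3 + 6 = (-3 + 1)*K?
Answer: -377/2 ≈ -188.50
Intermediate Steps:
X(W, K) = -18 - 6*K (X(W, K) = -18 + 3*((-3 + 1)*K) = -18 + 3*(-2*K) = -18 - 6*K)
Y(m, R) = -R/12 - m/12 (Y(m, R) = (R + m)*(-1/12) = -R/12 - m/12)
k(l, c) = -2 + c*l (k(l, c) = -2 + l*c = -2 + c*l)
F = -574
k(Y(X(1, 0), -12), 155) + F = (-2 + 155*(-1/12*(-12) - (-18 - 6*0)/12)) - 574 = (-2 + 155*(1 - (-18 + 0)/12)) - 574 = (-2 + 155*(1 - 1/12*(-18))) - 574 = (-2 + 155*(1 + 3/2)) - 574 = (-2 + 155*(5/2)) - 574 = (-2 + 775/2) - 574 = 771/2 - 574 = -377/2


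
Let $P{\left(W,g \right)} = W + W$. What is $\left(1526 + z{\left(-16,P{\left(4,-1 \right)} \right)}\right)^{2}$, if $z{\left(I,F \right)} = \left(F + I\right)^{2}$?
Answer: $2528100$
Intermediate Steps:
$P{\left(W,g \right)} = 2 W$
$\left(1526 + z{\left(-16,P{\left(4,-1 \right)} \right)}\right)^{2} = \left(1526 + \left(2 \cdot 4 - 16\right)^{2}\right)^{2} = \left(1526 + \left(8 - 16\right)^{2}\right)^{2} = \left(1526 + \left(-8\right)^{2}\right)^{2} = \left(1526 + 64\right)^{2} = 1590^{2} = 2528100$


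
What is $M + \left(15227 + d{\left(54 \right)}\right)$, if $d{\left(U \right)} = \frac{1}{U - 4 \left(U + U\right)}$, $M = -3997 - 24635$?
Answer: $- \frac{5067091}{378} \approx -13405.0$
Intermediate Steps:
$M = -28632$
$d{\left(U \right)} = - \frac{1}{7 U}$ ($d{\left(U \right)} = \frac{1}{U - 4 \cdot 2 U} = \frac{1}{U - 8 U} = \frac{1}{\left(-7\right) U} = - \frac{1}{7 U}$)
$M + \left(15227 + d{\left(54 \right)}\right) = -28632 + \left(15227 - \frac{1}{7 \cdot 54}\right) = -28632 + \left(15227 - \frac{1}{378}\right) = -28632 + \frac{5755805}{378} = - \frac{5067091}{378}$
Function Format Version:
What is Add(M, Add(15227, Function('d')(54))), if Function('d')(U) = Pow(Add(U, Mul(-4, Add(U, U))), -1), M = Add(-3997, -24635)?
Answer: Rational(-5067091, 378) ≈ -13405.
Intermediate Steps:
M = -28632
Function('d')(U) = Mul(Rational(-1, 7), Pow(U, -1)) (Function('d')(U) = Pow(Add(U, Mul(-4, Mul(2, U))), -1) = Pow(Add(U, Mul(-8, U)), -1) = Pow(Mul(-7, U), -1) = Mul(Rational(-1, 7), Pow(U, -1)))
Add(M, Add(15227, Function('d')(54))) = Add(-28632, Add(15227, Mul(Rational(-1, 7), Pow(54, -1)))) = Add(-28632, Add(15227, Mul(Rational(-1, 7), Rational(1, 54)))) = Add(-28632, Add(15227, Rational(-1, 378))) = Add(-28632, Rational(5755805, 378)) = Rational(-5067091, 378)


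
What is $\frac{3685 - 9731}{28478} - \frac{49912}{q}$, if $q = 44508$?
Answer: $- \frac{211311163}{158437353} \approx -1.3337$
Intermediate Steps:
$\frac{3685 - 9731}{28478} - \frac{49912}{q} = \frac{3685 - 9731}{28478} - \frac{49912}{44508} = \left(-6046\right) \frac{1}{28478} - \frac{12478}{11127} = - \frac{3023}{14239} - \frac{12478}{11127} = - \frac{211311163}{158437353}$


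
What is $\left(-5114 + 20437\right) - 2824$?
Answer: $12499$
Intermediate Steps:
$\left(-5114 + 20437\right) - 2824 = 15323 - 2824 = 12499$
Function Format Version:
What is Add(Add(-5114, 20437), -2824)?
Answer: 12499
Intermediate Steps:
Add(Add(-5114, 20437), -2824) = Add(15323, -2824) = 12499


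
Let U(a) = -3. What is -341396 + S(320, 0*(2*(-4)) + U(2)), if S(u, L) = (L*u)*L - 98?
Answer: -338614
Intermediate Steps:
S(u, L) = -98 + u*L² (S(u, L) = u*L² - 98 = -98 + u*L²)
-341396 + S(320, 0*(2*(-4)) + U(2)) = -341396 + (-98 + 320*(0*(2*(-4)) - 3)²) = -341396 + (-98 + 320*(0*(-8) - 3)²) = -341396 + (-98 + 320*(0 - 3)²) = -341396 + (-98 + 320*(-3)²) = -341396 + (-98 + 320*9) = -341396 + (-98 + 2880) = -341396 + 2782 = -338614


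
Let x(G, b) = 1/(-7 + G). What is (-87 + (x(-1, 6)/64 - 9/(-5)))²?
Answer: 47575025689/6553600 ≈ 7259.4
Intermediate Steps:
(-87 + (x(-1, 6)/64 - 9/(-5)))² = (-87 + (1/(-7 - 1*64) - 9/(-5)))² = (-87 + ((1/64)/(-8) - 9*(-⅕)))² = (-87 + (-⅛*1/64 + 9/5))² = (-87 + (-1/512 + 9/5))² = (-87 + 4603/2560)² = (-218117/2560)² = 47575025689/6553600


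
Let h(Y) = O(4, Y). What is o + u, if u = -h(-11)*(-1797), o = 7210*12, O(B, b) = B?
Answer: 93708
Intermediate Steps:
h(Y) = 4
o = 86520
u = 7188 (u = -4*(-1797) = -1*(-7188) = 7188)
o + u = 86520 + 7188 = 93708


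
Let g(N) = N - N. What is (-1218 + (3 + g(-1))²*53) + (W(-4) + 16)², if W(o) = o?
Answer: -597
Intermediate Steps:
g(N) = 0
(-1218 + (3 + g(-1))²*53) + (W(-4) + 16)² = (-1218 + (3 + 0)²*53) + (-4 + 16)² = (-1218 + 3²*53) + 12² = (-1218 + 9*53) + 144 = (-1218 + 477) + 144 = -741 + 144 = -597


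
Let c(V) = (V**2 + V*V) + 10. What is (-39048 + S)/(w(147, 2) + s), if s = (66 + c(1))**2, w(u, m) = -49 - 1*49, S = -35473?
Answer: -74521/5986 ≈ -12.449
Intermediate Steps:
c(V) = 10 + 2*V**2 (c(V) = (V**2 + V**2) + 10 = 2*V**2 + 10 = 10 + 2*V**2)
w(u, m) = -98 (w(u, m) = -49 - 49 = -98)
s = 6084 (s = (66 + (10 + 2*1**2))**2 = (66 + (10 + 2*1))**2 = (66 + (10 + 2))**2 = (66 + 12)**2 = 78**2 = 6084)
(-39048 + S)/(w(147, 2) + s) = (-39048 - 35473)/(-98 + 6084) = -74521/5986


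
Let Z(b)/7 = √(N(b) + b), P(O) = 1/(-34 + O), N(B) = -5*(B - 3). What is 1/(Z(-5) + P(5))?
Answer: 29/1442314 + 5887*√35/1442314 ≈ 0.024167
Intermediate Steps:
N(B) = 15 - 5*B (N(B) = -5*(-3 + B) = 15 - 5*B)
Z(b) = 7*√(15 - 4*b) (Z(b) = 7*√((15 - 5*b) + b) = 7*√(15 - 4*b))
1/(Z(-5) + P(5)) = 1/(7*√(15 - 4*(-5)) + 1/(-34 + 5)) = 1/(7*√(15 + 20) + 1/(-29)) = 1/(7*√35 - 1/29) = 1/(-1/29 + 7*√35)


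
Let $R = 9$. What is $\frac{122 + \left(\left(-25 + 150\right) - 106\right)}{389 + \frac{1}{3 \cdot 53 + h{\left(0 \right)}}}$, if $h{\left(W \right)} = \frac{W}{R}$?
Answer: $\frac{477}{1316} \approx 0.36246$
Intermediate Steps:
$h{\left(W \right)} = \frac{W}{9}$
$\frac{122 + \left(\left(-25 + 150\right) - 106\right)}{389 + \frac{1}{3 \cdot 53 + h{\left(0 \right)}}} = \frac{122 + \left(\left(-25 + 150\right) - 106\right)}{389 + \frac{1}{3 \cdot 53 + \frac{1}{9} \cdot 0}} = \frac{122 + \left(125 - 106\right)}{389 + \frac{1}{159 + 0}} = \frac{122 + 19}{389 + \frac{1}{159}} = \frac{141}{389 + \frac{1}{159}} = \frac{141}{\frac{61852}{159}} = 141 \cdot \frac{159}{61852} = \frac{477}{1316}$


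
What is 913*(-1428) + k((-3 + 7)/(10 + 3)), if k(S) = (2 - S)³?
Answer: -2864358860/2197 ≈ -1.3038e+6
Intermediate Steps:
913*(-1428) + k((-3 + 7)/(10 + 3)) = 913*(-1428) - (-2 + (-3 + 7)/(10 + 3))³ = -1303764 - (-2 + 4/13)³ = -1303764 - (-22/13)³ = -1303764 - 1*(-10648/2197) = -1303764 + 10648/2197 = -2864358860/2197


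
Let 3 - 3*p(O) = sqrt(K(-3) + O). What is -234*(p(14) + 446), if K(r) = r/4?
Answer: -104598 + 39*sqrt(53) ≈ -1.0431e+5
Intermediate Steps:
K(r) = r/4 (K(r) = r*(1/4) = r/4)
p(O) = 1 - sqrt(-3/4 + O)/3 (p(O) = 1 - sqrt((1/4)*(-3) + O)/3 = 1 - sqrt(-3/4 + O)/3)
-234*(p(14) + 446) = -234*((1 - sqrt(-3 + 4*14)/6) + 446) = -234*((1 - sqrt(-3 + 56)/6) + 446) = -234*((1 - sqrt(53)/6) + 446) = -234*(447 - sqrt(53)/6) = -104598 + 39*sqrt(53)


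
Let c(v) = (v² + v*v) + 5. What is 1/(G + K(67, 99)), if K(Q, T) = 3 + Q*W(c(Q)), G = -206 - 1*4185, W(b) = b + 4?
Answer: 1/597741 ≈ 1.6730e-6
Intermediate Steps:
c(v) = 5 + 2*v² (c(v) = (v² + v²) + 5 = 2*v² + 5 = 5 + 2*v²)
W(b) = 4 + b
G = -4391 (G = -206 - 4185 = -4391)
K(Q, T) = 3 + Q*(9 + 2*Q²) (K(Q, T) = 3 + Q*(4 + (5 + 2*Q²)) = 3 + Q*(9 + 2*Q²))
1/(G + K(67, 99)) = 1/(-4391 + (3 + 67*(9 + 2*67²))) = 1/(-4391 + (3 + 67*(9 + 2*4489))) = 1/(-4391 + (3 + 67*(9 + 8978))) = 1/(-4391 + (3 + 67*8987)) = 1/(-4391 + (3 + 602129)) = 1/(-4391 + 602132) = 1/597741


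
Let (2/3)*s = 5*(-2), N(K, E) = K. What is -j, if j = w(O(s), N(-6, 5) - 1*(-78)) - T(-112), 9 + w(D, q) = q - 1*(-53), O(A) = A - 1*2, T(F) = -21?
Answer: -137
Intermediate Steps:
s = -15 (s = 3*(5*(-2))/2 = (3/2)*(-10) = -15)
O(A) = -2 + A (O(A) = A - 2 = -2 + A)
w(D, q) = 44 + q (w(D, q) = -9 + (q - 1*(-53)) = -9 + (q + 53) = -9 + (53 + q) = 44 + q)
j = 137 (j = (44 + (-6 - 1*(-78))) - 1*(-21) = (44 + (-6 + 78)) + 21 = (44 + 72) + 21 = 116 + 21 = 137)
-j = -1*137 = -137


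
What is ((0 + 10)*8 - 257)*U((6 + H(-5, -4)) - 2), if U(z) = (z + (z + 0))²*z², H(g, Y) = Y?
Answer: 0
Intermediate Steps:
U(z) = 4*z⁴ (U(z) = (z + z)²*z² = (2*z)²*z² = (4*z²)*z² = 4*z⁴)
((0 + 10)*8 - 257)*U((6 + H(-5, -4)) - 2) = ((0 + 10)*8 - 257)*(4*((6 - 4) - 2)⁴) = (10*8 - 257)*(4*(2 - 2)⁴) = (80 - 257)*(4*0⁴) = -708*0 = -177*0 = 0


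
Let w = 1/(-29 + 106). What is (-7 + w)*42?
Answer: -3228/11 ≈ -293.45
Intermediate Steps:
w = 1/77 ≈ 0.012987
(-7 + w)*42 = (-7 + 1/77)*42 = -538/77*42 = -3228/11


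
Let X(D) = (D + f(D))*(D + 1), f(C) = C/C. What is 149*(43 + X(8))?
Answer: 18476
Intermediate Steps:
f(C) = 1
X(D) = (1 + D)² (X(D) = (D + 1)*(D + 1) = (1 + D)*(1 + D) = (1 + D)²)
149*(43 + X(8)) = 149*(43 + (1 + 8² + 2*8)) = 149*(43 + (1 + 64 + 16)) = 149*(43 + 81) = 149*124 = 18476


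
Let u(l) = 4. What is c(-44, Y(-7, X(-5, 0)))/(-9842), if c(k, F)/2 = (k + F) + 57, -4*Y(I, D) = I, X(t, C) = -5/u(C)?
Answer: -59/19684 ≈ -0.0029974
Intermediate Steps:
X(t, C) = -5/4
Y(I, D) = -I/4
c(k, F) = 114 + 2*F + 2*k (c(k, F) = 2*((k + F) + 57) = 2*((F + k) + 57) = 2*(57 + F + k) = 114 + 2*F + 2*k)
c(-44, Y(-7, X(-5, 0)))/(-9842) = (114 + 2*(-1/4*(-7)) + 2*(-44))/(-9842) = (114 + 2*(7/4) - 88)*(-1/9842) = (114 + 7/2 - 88)*(-1/9842) = (59/2)*(-1/9842) = -59/19684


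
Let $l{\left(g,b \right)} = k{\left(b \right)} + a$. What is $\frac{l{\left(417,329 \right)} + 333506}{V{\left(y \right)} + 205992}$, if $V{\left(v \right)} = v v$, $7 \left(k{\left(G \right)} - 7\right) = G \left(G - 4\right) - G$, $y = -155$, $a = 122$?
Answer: $\frac{348863}{230017} \approx 1.5167$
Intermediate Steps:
$k{\left(G \right)} = 7 - \frac{G}{7} + \frac{G \left(-4 + G\right)}{7}$ ($k{\left(G \right)} = 7 + \frac{G \left(G - 4\right) - G}{7} = 7 + \frac{G \left(-4 + G\right) - G}{7} = 7 + \frac{- G + G \left(-4 + G\right)}{7} = 7 + \left(- \frac{G}{7} + \frac{G \left(-4 + G\right)}{7}\right) = 7 - \frac{G}{7} + \frac{G \left(-4 + G\right)}{7}$)
$l{\left(g,b \right)} = 129 - \frac{5 b}{7} + \frac{b^{2}}{7}$ ($l{\left(g,b \right)} = \left(7 - \frac{5 b}{7} + \frac{b^{2}}{7}\right) + 122 = 129 - \frac{5 b}{7} + \frac{b^{2}}{7}$)
$V{\left(v \right)} = v^{2}$
$\frac{l{\left(417,329 \right)} + 333506}{V{\left(y \right)} + 205992} = \frac{\left(129 - 235 + \frac{329^{2}}{7}\right) + 333506}{\left(-155\right)^{2} + 205992} = \frac{\left(129 - 235 + \frac{1}{7} \cdot 108241\right) + 333506}{24025 + 205992} = \frac{\left(129 - 235 + 15463\right) + 333506}{230017} = \left(15357 + 333506\right) \frac{1}{230017} = 348863 \cdot \frac{1}{230017} = \frac{348863}{230017}$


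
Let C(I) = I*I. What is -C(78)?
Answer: -6084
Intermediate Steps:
C(I) = I²
-C(78) = -1*78² = -1*6084 = -6084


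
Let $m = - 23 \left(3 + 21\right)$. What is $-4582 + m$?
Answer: $-5134$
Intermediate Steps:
$m = -552$ ($m = \left(-23\right) 24 = -552$)
$-4582 + m = -4582 - 552 = -5134$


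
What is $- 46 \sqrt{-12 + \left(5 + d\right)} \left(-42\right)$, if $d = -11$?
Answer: $5796 i \sqrt{2} \approx 8196.8 i$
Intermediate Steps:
$- 46 \sqrt{-12 + \left(5 + d\right)} \left(-42\right) = - 46 \sqrt{-12 + \left(5 - 11\right)} \left(-42\right) = - 46 \sqrt{-12 - 6} \left(-42\right) = - 46 \sqrt{-18} \left(-42\right) = - 46 \cdot 3 i \sqrt{2} \left(-42\right) = - 138 i \sqrt{2} \left(-42\right) = 5796 i \sqrt{2}$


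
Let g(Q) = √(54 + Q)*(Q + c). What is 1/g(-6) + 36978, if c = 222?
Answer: 36978 + √3/2592 ≈ 36978.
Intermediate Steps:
g(Q) = √(54 + Q)*(222 + Q) (g(Q) = √(54 + Q)*(Q + 222) = √(54 + Q)*(222 + Q))
1/g(-6) + 36978 = 1/(√(54 - 6)*(222 - 6)) + 36978 = 1/(√48*216) + 36978 = 1/((4*√3)*216) + 36978 = 1/(864*√3) + 36978 = √3/2592 + 36978 = 36978 + √3/2592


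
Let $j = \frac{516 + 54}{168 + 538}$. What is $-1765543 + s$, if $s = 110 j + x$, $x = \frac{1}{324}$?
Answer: $- \frac{201918526243}{114372} \approx -1.7655 \cdot 10^{6}$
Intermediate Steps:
$x = \frac{1}{324} \approx 0.0030864$
$j = \frac{285}{353}$ ($j = \frac{570}{706} = 570 \cdot \frac{1}{706} = \frac{285}{353} \approx 0.80737$)
$s = \frac{10157753}{114372}$ ($s = 110 \cdot \frac{285}{353} + \frac{1}{324} = \frac{31350}{353} + \frac{1}{324} = \frac{10157753}{114372} \approx 88.813$)
$-1765543 + s = -1765543 + \frac{10157753}{114372} = - \frac{201918526243}{114372}$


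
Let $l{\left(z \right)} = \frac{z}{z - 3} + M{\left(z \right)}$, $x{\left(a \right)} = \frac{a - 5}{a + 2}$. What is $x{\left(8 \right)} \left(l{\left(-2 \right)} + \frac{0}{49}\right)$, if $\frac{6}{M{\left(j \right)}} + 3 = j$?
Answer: $- \frac{6}{25} \approx -0.24$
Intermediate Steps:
$x{\left(a \right)} = \frac{-5 + a}{2 + a}$
$M{\left(j \right)} = \frac{6}{-3 + j}$
$l{\left(z \right)} = \frac{6}{-3 + z} + \frac{z}{-3 + z}$ ($l{\left(z \right)} = \frac{z}{z - 3} + \frac{6}{-3 + z} = \frac{z}{-3 + z} + \frac{6}{-3 + z} = \frac{6}{-3 + z} + \frac{z}{-3 + z}$)
$x{\left(8 \right)} \left(l{\left(-2 \right)} + \frac{0}{49}\right) = \frac{-5 + 8}{2 + 8} \left(\frac{6 - 2}{-3 - 2} + \frac{0}{49}\right) = \frac{1}{10} \cdot 3 \left(\frac{1}{-5} \cdot 4 + 0 \cdot \frac{1}{49}\right) = \frac{1}{10} \cdot 3 \left(\left(- \frac{1}{5}\right) 4 + 0\right) = \frac{3 \left(- \frac{4}{5} + 0\right)}{10} = \frac{3}{10} \left(- \frac{4}{5}\right) = - \frac{6}{25}$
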